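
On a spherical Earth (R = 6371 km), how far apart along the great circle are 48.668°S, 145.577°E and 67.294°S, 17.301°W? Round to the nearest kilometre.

Δλ = -17.301 − 145.577 = -162.878°.
Δφ = -67.294 − -48.668 = -18.626°.
a = sin²(Δφ/2) + cos φ₁ · cos φ₂ · sin²(Δλ/2) = 0.275463.
c = 2·atan2(√a, √(1−a)) = 1.10507 rad → d = 6371·c ≈ 7040.39 km.

7040 km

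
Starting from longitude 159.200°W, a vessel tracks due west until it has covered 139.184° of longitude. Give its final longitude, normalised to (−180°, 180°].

61.616°E

Start at -159.200°; shift −139.184° → -298.384°.
-298.384° lies outside (−180°, 180°]; add 360° → +61.616°.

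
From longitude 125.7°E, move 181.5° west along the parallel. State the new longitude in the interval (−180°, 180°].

Start at +125.7°; shift −181.5° → -55.8°.
-55.8° already lies in (−180°, 180°].

55.8°W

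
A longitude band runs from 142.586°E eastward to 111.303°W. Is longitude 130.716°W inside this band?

Band width going east from +142.586° to -111.303°: ((-111.303 − 142.586) mod 360) = 106.111°.
Offset of -130.716° east of the west edge: ((-130.716 − 142.586) mod 360) = 86.698°.
86.698° ≤ 106.111° ⇒ inside.

Yes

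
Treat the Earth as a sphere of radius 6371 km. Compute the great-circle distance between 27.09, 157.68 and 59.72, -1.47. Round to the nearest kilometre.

10175 km

Δλ = -1.47 − 157.68 = -159.15°.
Δφ = 59.72 − 27.09 = 32.63°.
a = sin²(Δφ/2) + cos φ₁ · cos φ₂ · sin²(Δλ/2) = 0.513125.
c = 2·atan2(√a, √(1−a)) = 1.59705 rad → d = 6371·c ≈ 10174.81 km.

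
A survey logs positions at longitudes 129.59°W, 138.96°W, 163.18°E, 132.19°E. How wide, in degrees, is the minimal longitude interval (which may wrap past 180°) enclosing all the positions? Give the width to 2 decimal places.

Sort the longitudes: -138.96°, -129.59°, +132.19°, +163.18°.
Eastward gaps between consecutive values (wrapping around): 9.37°, 261.78°, 30.99°, 57.86°.
Largest gap = 261.78° ⇒ minimal covering band is its complement: 360° − 261.78° = 98.22°.
Band runs from +132.19° eastward to -129.59°, crossing the antimeridian.

98.22°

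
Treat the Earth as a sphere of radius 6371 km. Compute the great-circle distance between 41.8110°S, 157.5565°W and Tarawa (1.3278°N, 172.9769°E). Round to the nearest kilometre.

Δλ = 172.9769 − -157.5565 = 330.5334°; wrapped into (−180°, 180°]: -29.4666°.
Δφ = 1.3278 − -41.8110 = 43.1388°.
a = sin²(Δφ/2) + cos φ₁ · cos φ₂ · sin²(Δλ/2) = 0.183345.
c = 2·atan2(√a, √(1−a)) = 0.88497 rad → d = 6371·c ≈ 5638.17 km.

5638 km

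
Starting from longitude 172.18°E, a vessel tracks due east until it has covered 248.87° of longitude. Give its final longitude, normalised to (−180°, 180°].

Start at +172.18°; shift +248.87° → +421.05°.
+421.05° lies outside (−180°, 180°]; subtract 360° → +61.05°.

61.05°E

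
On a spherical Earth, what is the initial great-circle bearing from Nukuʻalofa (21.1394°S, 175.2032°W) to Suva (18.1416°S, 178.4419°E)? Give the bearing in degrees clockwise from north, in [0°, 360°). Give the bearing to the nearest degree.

Δλ = 178.4419 − -175.2032 = 353.6451°; wrapped into (−180°, 180°]: -6.3549°.
θ = atan2( sin Δλ · cos φ₂ , cos φ₁ · sin φ₂ − sin φ₁ · cos φ₂ · cos Δλ )
  = atan2(-0.10518, 0.05019) = -64.491° → normalised to [0°, 360°): 295.509°.

296°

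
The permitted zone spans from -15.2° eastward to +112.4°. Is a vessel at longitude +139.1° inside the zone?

Band width going east from -15.2° to +112.4°: ((112.4 − -15.2) mod 360) = 127.6°.
Offset of +139.1° east of the west edge: ((139.1 − -15.2) mod 360) = 154.3°.
154.3° > 127.6° ⇒ outside.

No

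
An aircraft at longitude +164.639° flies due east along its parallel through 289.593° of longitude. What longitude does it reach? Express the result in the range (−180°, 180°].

+94.232°

Start at +164.639°; shift +289.593° → +454.232°.
+454.232° lies outside (−180°, 180°]; subtract 360° → +94.232°.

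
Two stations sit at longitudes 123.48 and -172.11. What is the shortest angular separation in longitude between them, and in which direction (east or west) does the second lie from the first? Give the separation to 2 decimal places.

Raw difference: -172.11 − 123.48 = -295.59°.
Normalise into (−180°, 180°]: -295.59° + 360° = 64.41°.
Positive ⇒ the second point lies to the east; separation 64.41°.

64.41° east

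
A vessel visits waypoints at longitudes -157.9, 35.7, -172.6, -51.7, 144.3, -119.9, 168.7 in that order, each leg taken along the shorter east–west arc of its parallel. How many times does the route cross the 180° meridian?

Leg 1: -157.9° → +35.7°, shortest Δλ = -166.4° (west) — crosses 180°.
Leg 2: +35.7° → -172.6°, shortest Δλ = 151.7° (east) — crosses 180°.
Leg 3: -172.6° → -51.7°, shortest Δλ = 120.9° (east) — does not cross 180°.
Leg 4: -51.7° → +144.3°, shortest Δλ = -164.0° (west) — crosses 180°.
Leg 5: +144.3° → -119.9°, shortest Δλ = 95.8° (east) — crosses 180°.
Leg 6: -119.9° → +168.7°, shortest Δλ = -71.4° (west) — crosses 180°.
Total crossings: 5.

5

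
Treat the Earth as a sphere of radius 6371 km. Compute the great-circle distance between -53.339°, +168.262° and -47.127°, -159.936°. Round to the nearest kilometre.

Δλ = -159.936 − 168.262 = -328.198°; wrapped into (−180°, 180°]: 31.802°.
Δφ = -47.127 − -53.339 = 6.212°.
a = sin²(Δφ/2) + cos φ₁ · cos φ₂ · sin²(Δλ/2) = 0.033429.
c = 2·atan2(√a, √(1−a)) = 0.36774 rad → d = 6371·c ≈ 2342.88 km.

2343 km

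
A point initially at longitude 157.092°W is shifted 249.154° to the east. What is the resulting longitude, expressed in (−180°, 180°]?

92.062°E

Start at -157.092°; shift +249.154° → +92.062°.
+92.062° already lies in (−180°, 180°].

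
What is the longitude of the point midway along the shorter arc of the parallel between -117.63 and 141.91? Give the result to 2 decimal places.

-167.86°

Signed shortest Δλ from -117.63° to +141.91° is -100.46°.
Midpoint longitude = -117.63° + (-100.46°)/2 = -117.63° − 50.23° = -167.86°.
(The naïve average (-117.63 + +141.91)/2 = 12.14° is on the wrong side of the globe.)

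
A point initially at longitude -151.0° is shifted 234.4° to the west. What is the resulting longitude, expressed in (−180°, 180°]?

-25.4°

Start at -151.0°; shift −234.4° → -385.4°.
-385.4° lies outside (−180°, 180°]; add 360° → -25.4°.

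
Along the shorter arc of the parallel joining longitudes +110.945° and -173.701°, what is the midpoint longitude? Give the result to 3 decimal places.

Signed shortest Δλ from +110.945° to -173.701° is +75.354°.
Midpoint longitude = +110.945° + (+75.354°)/2 = +110.945° + 37.677° = +148.622°.
(The naïve average (+110.945 + -173.701)/2 = -31.378° is on the wrong side of the globe.)

+148.622°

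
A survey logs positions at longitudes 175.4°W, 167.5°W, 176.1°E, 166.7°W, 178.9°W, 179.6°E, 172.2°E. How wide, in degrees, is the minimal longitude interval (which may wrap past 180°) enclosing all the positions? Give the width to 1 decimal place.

Sort the longitudes: -178.9°, -175.4°, -167.5°, -166.7°, +172.2°, +176.1°, +179.6°.
Eastward gaps between consecutive values (wrapping around): 3.5°, 7.9°, 0.8°, 338.9°, 3.9°, 3.5°, 1.5°.
Largest gap = 338.9° ⇒ minimal covering band is its complement: 360° − 338.9° = 21.1°.
Band runs from +172.2° eastward to -166.7°, crossing the antimeridian.

21.1°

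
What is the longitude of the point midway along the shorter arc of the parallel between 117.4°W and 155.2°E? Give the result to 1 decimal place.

161.1°W

Signed shortest Δλ from -117.4° to +155.2° is -87.4°.
Midpoint longitude = -117.4° + (-87.4°)/2 = -117.4° − 43.7° = -161.1°.
(The naïve average (-117.4 + +155.2)/2 = 18.9° is on the wrong side of the globe.)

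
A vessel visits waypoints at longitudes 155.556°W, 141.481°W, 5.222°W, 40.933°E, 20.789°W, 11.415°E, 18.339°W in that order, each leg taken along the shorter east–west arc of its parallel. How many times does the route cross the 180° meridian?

0

Leg 1: -155.556° → -141.481°, shortest Δλ = 14.075° (east) — does not cross 180°.
Leg 2: -141.481° → -5.222°, shortest Δλ = 136.259° (east) — does not cross 180°.
Leg 3: -5.222° → +40.933°, shortest Δλ = 46.155° (east) — does not cross 180°.
Leg 4: +40.933° → -20.789°, shortest Δλ = -61.722° (west) — does not cross 180°.
Leg 5: -20.789° → +11.415°, shortest Δλ = 32.204° (east) — does not cross 180°.
Leg 6: +11.415° → -18.339°, shortest Δλ = -29.754° (west) — does not cross 180°.
Total crossings: 0.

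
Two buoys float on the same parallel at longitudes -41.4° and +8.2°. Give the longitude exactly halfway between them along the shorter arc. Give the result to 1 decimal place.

Signed shortest Δλ from -41.4° to +8.2° is +49.6°.
Midpoint longitude = -41.4° + (+49.6°)/2 = -41.4° + 24.8° = -16.6°.

-16.6°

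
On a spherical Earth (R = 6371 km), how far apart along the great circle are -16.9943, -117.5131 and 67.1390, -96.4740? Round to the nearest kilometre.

9514 km

Δλ = -96.4740 − -117.5131 = 21.0391°.
Δφ = 67.1390 − -16.9943 = 84.1333°.
a = sin²(Δφ/2) + cos φ₁ · cos φ₂ · sin²(Δλ/2) = 0.461277.
c = 2·atan2(√a, √(1−a)) = 1.49327 rad → d = 6371·c ≈ 9513.64 km.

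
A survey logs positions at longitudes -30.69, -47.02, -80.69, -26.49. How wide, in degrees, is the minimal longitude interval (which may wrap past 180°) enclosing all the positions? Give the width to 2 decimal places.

54.20°

Sort the longitudes: -80.69°, -47.02°, -30.69°, -26.49°.
Eastward gaps between consecutive values (wrapping around): 33.67°, 16.33°, 4.20°, 305.80°.
Largest gap = 305.80° ⇒ minimal covering band is its complement: 360° − 305.80° = 54.20°.
Band runs from -80.69° eastward to -26.49°.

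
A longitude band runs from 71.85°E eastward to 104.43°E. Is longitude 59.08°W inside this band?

Band width going east from +71.85° to +104.43°: ((104.43 − 71.85) mod 360) = 32.58°.
Offset of -59.08° east of the west edge: ((-59.08 − 71.85) mod 360) = 229.07°.
229.07° > 32.58° ⇒ outside.

No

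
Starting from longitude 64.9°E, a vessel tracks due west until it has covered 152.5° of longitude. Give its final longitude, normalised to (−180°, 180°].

Start at +64.9°; shift −152.5° → -87.6°.
-87.6° already lies in (−180°, 180°].

87.6°W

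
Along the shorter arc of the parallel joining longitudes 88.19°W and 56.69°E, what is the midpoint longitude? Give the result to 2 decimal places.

15.75°W

Signed shortest Δλ from -88.19° to +56.69° is +144.88°.
Midpoint longitude = -88.19° + (+144.88°)/2 = -88.19° + 72.44° = -15.75°.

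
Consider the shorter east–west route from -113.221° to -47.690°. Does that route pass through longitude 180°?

Signed shortest Δλ = ((-47.690 − -113.221 + 180) mod 360) − 180 = 65.531°.
Going east by 65.531° from -113.221° reaches -47.690° without touching 180°.

No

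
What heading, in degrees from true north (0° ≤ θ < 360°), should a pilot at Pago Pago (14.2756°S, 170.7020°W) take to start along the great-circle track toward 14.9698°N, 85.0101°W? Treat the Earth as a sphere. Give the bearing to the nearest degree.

Δλ = -85.0101 − -170.7020 = 85.6919°.
θ = atan2( sin Δλ · cos φ₂ , cos φ₁ · sin φ₂ − sin φ₁ · cos φ₂ · cos Δλ )
  = atan2(0.96333, 0.26823) = 74.441° → normalised to [0°, 360°): 74.441°.

74°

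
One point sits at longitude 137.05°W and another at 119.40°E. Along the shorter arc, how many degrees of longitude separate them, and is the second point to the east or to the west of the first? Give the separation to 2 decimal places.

Raw difference: 119.40 − -137.05 = 256.45°.
Normalise into (−180°, 180°]: 256.45° − 360° = -103.55°.
Negative ⇒ the second point lies to the west; separation 103.55°.

103.55° west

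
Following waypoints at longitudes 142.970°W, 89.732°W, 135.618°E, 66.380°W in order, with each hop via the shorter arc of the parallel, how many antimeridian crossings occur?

2

Leg 1: -142.970° → -89.732°, shortest Δλ = 53.238° (east) — does not cross 180°.
Leg 2: -89.732° → +135.618°, shortest Δλ = -134.65° (west) — crosses 180°.
Leg 3: +135.618° → -66.380°, shortest Δλ = 158.002° (east) — crosses 180°.
Total crossings: 2.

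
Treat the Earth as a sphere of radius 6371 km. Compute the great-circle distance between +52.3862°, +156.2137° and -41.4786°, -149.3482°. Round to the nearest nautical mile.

Δλ = -149.3482 − 156.2137 = -305.5619°; wrapped into (−180°, 180°]: 54.4381°.
Δφ = -41.4786 − 52.3862 = -93.8648°.
a = sin²(Δφ/2) + cos φ₁ · cos φ₂ · sin²(Δλ/2) = 0.629365.
c = 2·atan2(√a, √(1−a)) = 1.83250 rad → d = 6371·c ≈ 11674.88 km ≈ 6303.93 nmi.

6304 nmi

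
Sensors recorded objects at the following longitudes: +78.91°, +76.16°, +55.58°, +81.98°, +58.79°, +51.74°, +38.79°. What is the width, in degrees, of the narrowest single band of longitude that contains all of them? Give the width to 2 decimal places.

Sort the longitudes: +38.79°, +51.74°, +55.58°, +58.79°, +76.16°, +78.91°, +81.98°.
Eastward gaps between consecutive values (wrapping around): 12.95°, 3.84°, 3.21°, 17.37°, 2.75°, 3.07°, 316.81°.
Largest gap = 316.81° ⇒ minimal covering band is its complement: 360° − 316.81° = 43.19°.
Band runs from +38.79° eastward to +81.98°.

43.19°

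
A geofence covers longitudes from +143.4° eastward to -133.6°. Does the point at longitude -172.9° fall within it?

Yes

Band width going east from +143.4° to -133.6°: ((-133.6 − 143.4) mod 360) = 83.0°.
Offset of -172.9° east of the west edge: ((-172.9 − 143.4) mod 360) = 43.7°.
43.7° ≤ 83.0° ⇒ inside.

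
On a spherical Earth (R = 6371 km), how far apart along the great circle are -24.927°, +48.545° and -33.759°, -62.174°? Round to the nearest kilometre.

Δλ = -62.174 − 48.545 = -110.719°.
Δφ = -33.759 − -24.927 = -8.832°.
a = sin²(Δφ/2) + cos φ₁ · cos φ₂ · sin²(Δλ/2) = 0.516262.
c = 2·atan2(√a, √(1−a)) = 1.60333 rad → d = 6371·c ≈ 10214.79 km.

10215 km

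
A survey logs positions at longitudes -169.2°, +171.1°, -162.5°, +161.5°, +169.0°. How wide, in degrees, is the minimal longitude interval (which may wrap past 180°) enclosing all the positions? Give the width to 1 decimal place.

36.0°

Sort the longitudes: -169.2°, -162.5°, +161.5°, +169.0°, +171.1°.
Eastward gaps between consecutive values (wrapping around): 6.7°, 324.0°, 7.5°, 2.1°, 19.7°.
Largest gap = 324.0° ⇒ minimal covering band is its complement: 360° − 324.0° = 36.0°.
Band runs from +161.5° eastward to -162.5°, crossing the antimeridian.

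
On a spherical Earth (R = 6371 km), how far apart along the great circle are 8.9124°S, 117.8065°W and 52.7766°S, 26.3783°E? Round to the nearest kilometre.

Δλ = 26.3783 − -117.8065 = 144.1848°.
Δφ = -52.7766 − -8.9124 = -43.8642°.
a = sin²(Δφ/2) + cos φ₁ · cos φ₂ · sin²(Δλ/2) = 0.680626.
c = 2·atan2(√a, √(1−a)) = 1.94041 rad → d = 6371·c ≈ 12362.33 km.

12362 km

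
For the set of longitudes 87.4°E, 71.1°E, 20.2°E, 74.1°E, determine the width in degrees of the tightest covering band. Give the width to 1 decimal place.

67.2°

Sort the longitudes: +20.2°, +71.1°, +74.1°, +87.4°.
Eastward gaps between consecutive values (wrapping around): 50.9°, 3.0°, 13.3°, 292.8°.
Largest gap = 292.8° ⇒ minimal covering band is its complement: 360° − 292.8° = 67.2°.
Band runs from +20.2° eastward to +87.4°.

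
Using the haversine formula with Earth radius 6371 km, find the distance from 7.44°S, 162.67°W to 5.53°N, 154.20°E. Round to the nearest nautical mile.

Δλ = 154.20 − -162.67 = 316.87°; wrapped into (−180°, 180°]: -43.13°.
Δφ = 5.53 − -7.44 = 12.97°.
a = sin²(Δφ/2) + cos φ₁ · cos φ₂ · sin²(Δλ/2) = 0.146093.
c = 2·atan2(√a, √(1−a)) = 0.78440 rad → d = 6371·c ≈ 4997.40 km ≈ 2698.38 nmi.

2698 nmi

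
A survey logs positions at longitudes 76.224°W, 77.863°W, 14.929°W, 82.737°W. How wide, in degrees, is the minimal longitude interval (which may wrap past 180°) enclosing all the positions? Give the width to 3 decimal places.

67.808°

Sort the longitudes: -82.737°, -77.863°, -76.224°, -14.929°.
Eastward gaps between consecutive values (wrapping around): 4.874°, 1.639°, 61.295°, 292.192°.
Largest gap = 292.192° ⇒ minimal covering band is its complement: 360° − 292.192° = 67.808°.
Band runs from -82.737° eastward to -14.929°.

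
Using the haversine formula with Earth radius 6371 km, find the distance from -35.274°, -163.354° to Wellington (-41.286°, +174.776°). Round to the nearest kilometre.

2016 km

Δλ = 174.776 − -163.354 = 338.130°; wrapped into (−180°, 180°]: -21.870°.
Δφ = -41.286 − -35.274 = -6.012°.
a = sin²(Δφ/2) + cos φ₁ · cos φ₂ · sin²(Δλ/2) = 0.024825.
c = 2·atan2(√a, √(1−a)) = 0.31644 rad → d = 6371·c ≈ 2016.03 km.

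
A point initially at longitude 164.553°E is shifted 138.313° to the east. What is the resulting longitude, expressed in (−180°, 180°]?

57.134°W

Start at +164.553°; shift +138.313° → +302.866°.
+302.866° lies outside (−180°, 180°]; subtract 360° → -57.134°.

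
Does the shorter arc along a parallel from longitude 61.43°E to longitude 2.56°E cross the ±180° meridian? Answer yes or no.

Signed shortest Δλ = ((2.56 − 61.43 + 180) mod 360) − 180 = -58.87°.
Going west by 58.87° from +61.43° reaches +2.56° without touching 180°.

No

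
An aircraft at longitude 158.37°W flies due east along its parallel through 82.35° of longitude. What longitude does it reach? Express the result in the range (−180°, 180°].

Start at -158.37°; shift +82.35° → -76.02°.
-76.02° already lies in (−180°, 180°].

76.02°W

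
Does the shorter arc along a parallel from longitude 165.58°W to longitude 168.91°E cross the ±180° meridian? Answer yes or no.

Yes

Naïve |168.91 − -165.58| = 334.49° > 180°, so the shorter arc goes the other way round — across 180°.
Signed shortest Δλ = ((168.91 − -165.58 + 180) mod 360) − 180 = -25.51°.
Going west by 25.51° from -165.58° passes through 180° before reaching +168.91°.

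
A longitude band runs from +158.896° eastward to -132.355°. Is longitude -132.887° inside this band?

Band width going east from +158.896° to -132.355°: ((-132.355 − 158.896) mod 360) = 68.749°.
Offset of -132.887° east of the west edge: ((-132.887 − 158.896) mod 360) = 68.217°.
68.217° ≤ 68.749° ⇒ inside.

Yes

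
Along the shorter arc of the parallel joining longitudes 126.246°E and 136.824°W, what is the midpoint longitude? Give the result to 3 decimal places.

Signed shortest Δλ from +126.246° to -136.824° is +96.930°.
Midpoint longitude = +126.246° + (+96.930°)/2 = +126.246° + 48.465° = +174.711°.
(The naïve average (+126.246 + -136.824)/2 = -5.289° is on the wrong side of the globe.)

174.711°E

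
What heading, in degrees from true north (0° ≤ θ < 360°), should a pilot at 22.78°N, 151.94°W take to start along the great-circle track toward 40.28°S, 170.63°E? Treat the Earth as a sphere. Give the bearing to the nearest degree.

Δλ = 170.63 − -151.94 = 322.57°; wrapped into (−180°, 180°]: -37.43°.
θ = atan2( sin Δλ · cos φ₂ , cos φ₁ · sin φ₂ − sin φ₁ · cos φ₂ · cos Δλ )
  = atan2(-0.46368, -0.83066) = -150.829° → normalised to [0°, 360°): 209.171°.

209°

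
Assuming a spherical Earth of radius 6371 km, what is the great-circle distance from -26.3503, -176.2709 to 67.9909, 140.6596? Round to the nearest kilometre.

11071 km

Δλ = 140.6596 − -176.2709 = 316.9305°; wrapped into (−180°, 180°]: -43.0695°.
Δφ = 67.9909 − -26.3503 = 94.3412°.
a = sin²(Δφ/2) + cos φ₁ · cos φ₂ · sin²(Δλ/2) = 0.583095.
c = 2·atan2(√a, √(1−a)) = 1.73776 rad → d = 6371·c ≈ 11071.27 km.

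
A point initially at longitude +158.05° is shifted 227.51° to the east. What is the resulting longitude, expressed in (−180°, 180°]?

+25.56°

Start at +158.05°; shift +227.51° → +385.56°.
+385.56° lies outside (−180°, 180°]; subtract 360° → +25.56°.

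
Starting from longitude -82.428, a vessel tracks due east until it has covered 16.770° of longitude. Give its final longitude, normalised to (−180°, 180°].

Start at -82.428°; shift +16.770° → -65.658°.
-65.658° already lies in (−180°, 180°].

-65.658°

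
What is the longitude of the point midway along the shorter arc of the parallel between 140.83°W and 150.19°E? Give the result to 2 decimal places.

Signed shortest Δλ from -140.83° to +150.19° is -68.98°.
Midpoint longitude = -140.83° + (-68.98°)/2 = -140.83° − 34.49° = -175.32°.
(The naïve average (-140.83 + +150.19)/2 = 4.68° is on the wrong side of the globe.)

175.32°W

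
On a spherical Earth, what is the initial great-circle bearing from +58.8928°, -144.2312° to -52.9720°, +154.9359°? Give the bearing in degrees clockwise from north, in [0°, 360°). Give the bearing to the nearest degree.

218°

Δλ = 154.9359 − -144.2312 = 299.1671°; wrapped into (−180°, 180°]: -60.8329°.
θ = atan2( sin Δλ · cos φ₂ , cos φ₁ · sin φ₂ − sin φ₁ · cos φ₂ · cos Δλ )
  = atan2(-0.52585, -0.66374) = -141.612° → normalised to [0°, 360°): 218.388°.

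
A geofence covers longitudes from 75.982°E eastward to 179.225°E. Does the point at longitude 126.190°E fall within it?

Band width going east from +75.982° to +179.225°: ((179.225 − 75.982) mod 360) = 103.243°.
Offset of +126.190° east of the west edge: ((126.190 − 75.982) mod 360) = 50.208°.
50.208° ≤ 103.243° ⇒ inside.

Yes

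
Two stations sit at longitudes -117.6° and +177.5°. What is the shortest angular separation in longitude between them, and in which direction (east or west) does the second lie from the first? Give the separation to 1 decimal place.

Raw difference: 177.5 − -117.6 = 295.1°.
Normalise into (−180°, 180°]: 295.1° − 360° = -64.9°.
Negative ⇒ the second point lies to the west; separation 64.9°.

64.9° west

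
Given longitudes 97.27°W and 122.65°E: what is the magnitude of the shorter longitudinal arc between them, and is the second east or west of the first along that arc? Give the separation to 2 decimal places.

Raw difference: 122.65 − -97.27 = 219.92°.
Normalise into (−180°, 180°]: 219.92° − 360° = -140.08°.
Negative ⇒ the second point lies to the west; separation 140.08°.

140.08° west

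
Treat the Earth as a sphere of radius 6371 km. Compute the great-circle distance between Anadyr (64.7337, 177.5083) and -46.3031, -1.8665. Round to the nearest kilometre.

17965 km

Δλ = -1.8665 − 177.5083 = -179.3748°.
Δφ = -46.3031 − 64.7337 = -111.0368°.
a = sin²(Δφ/2) + cos φ₁ · cos φ₂ · sin²(Δλ/2) = 0.974345.
c = 2·atan2(√a, √(1−a)) = 2.81986 rad → d = 6371·c ≈ 17965.34 km.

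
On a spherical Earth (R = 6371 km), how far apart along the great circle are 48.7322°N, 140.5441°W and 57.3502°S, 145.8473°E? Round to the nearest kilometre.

13585 km

Δλ = 145.8473 − -140.5441 = 286.3914°; wrapped into (−180°, 180°]: -73.6086°.
Δφ = -57.3502 − 48.7322 = -106.0824°.
a = sin²(Δφ/2) + cos φ₁ · cos φ₂ · sin²(Δλ/2) = 0.766223.
c = 2·atan2(√a, √(1−a)) = 2.13228 rad → d = 6371·c ≈ 13584.78 km.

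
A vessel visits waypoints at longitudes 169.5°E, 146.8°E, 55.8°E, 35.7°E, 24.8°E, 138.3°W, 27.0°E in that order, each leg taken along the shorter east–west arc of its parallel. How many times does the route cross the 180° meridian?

0

Leg 1: +169.5° → +146.8°, shortest Δλ = -22.7° (west) — does not cross 180°.
Leg 2: +146.8° → +55.8°, shortest Δλ = -91.0° (west) — does not cross 180°.
Leg 3: +55.8° → +35.7°, shortest Δλ = -20.1° (west) — does not cross 180°.
Leg 4: +35.7° → +24.8°, shortest Δλ = -10.9° (west) — does not cross 180°.
Leg 5: +24.8° → -138.3°, shortest Δλ = -163.1° (west) — does not cross 180°.
Leg 6: -138.3° → +27.0°, shortest Δλ = 165.3° (east) — does not cross 180°.
Total crossings: 0.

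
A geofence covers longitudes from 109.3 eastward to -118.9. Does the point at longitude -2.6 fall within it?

No

Band width going east from +109.3° to -118.9°: ((-118.9 − 109.3) mod 360) = 131.8°.
Offset of -2.6° east of the west edge: ((-2.6 − 109.3) mod 360) = 248.1°.
248.1° > 131.8° ⇒ outside.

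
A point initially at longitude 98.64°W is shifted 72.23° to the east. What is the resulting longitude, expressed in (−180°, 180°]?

Start at -98.64°; shift +72.23° → -26.41°.
-26.41° already lies in (−180°, 180°].

26.41°W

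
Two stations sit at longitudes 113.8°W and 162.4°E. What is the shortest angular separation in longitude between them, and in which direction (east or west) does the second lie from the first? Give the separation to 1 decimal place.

Raw difference: 162.4 − -113.8 = 276.2°.
Normalise into (−180°, 180°]: 276.2° − 360° = -83.8°.
Negative ⇒ the second point lies to the west; separation 83.8°.

83.8° west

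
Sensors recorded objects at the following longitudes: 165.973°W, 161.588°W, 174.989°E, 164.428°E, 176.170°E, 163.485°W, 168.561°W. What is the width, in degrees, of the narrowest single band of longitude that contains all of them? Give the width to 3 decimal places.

Sort the longitudes: -168.561°, -165.973°, -163.485°, -161.588°, +164.428°, +174.989°, +176.170°.
Eastward gaps between consecutive values (wrapping around): 2.588°, 2.488°, 1.897°, 326.016°, 10.561°, 1.181°, 15.269°.
Largest gap = 326.016° ⇒ minimal covering band is its complement: 360° − 326.016° = 33.984°.
Band runs from +164.428° eastward to -161.588°, crossing the antimeridian.

33.984°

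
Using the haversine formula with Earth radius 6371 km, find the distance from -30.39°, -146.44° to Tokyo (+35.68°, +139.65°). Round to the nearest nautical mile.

Δλ = 139.65 − -146.44 = 286.09°; wrapped into (−180°, 180°]: -73.91°.
Δφ = 35.68 − -30.39 = 66.07°.
a = sin²(Δφ/2) + cos φ₁ · cos φ₂ · sin²(Δλ/2) = 0.550434.
c = 2·atan2(√a, √(1−a)) = 1.67184 rad → d = 6371·c ≈ 10651.27 km ≈ 5751.23 nmi.

5751 nmi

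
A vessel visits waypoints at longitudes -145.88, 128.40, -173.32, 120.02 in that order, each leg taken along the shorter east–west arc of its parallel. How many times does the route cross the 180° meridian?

3

Leg 1: -145.88° → +128.40°, shortest Δλ = -85.72° (west) — crosses 180°.
Leg 2: +128.40° → -173.32°, shortest Δλ = 58.28° (east) — crosses 180°.
Leg 3: -173.32° → +120.02°, shortest Δλ = -66.66° (west) — crosses 180°.
Total crossings: 3.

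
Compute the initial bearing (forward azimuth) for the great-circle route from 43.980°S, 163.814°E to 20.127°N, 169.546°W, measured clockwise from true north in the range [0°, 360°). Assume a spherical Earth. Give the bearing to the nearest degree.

Δλ = -169.546 − 163.814 = -333.360°; wrapped into (−180°, 180°]: 26.640°.
θ = atan2( sin Δλ · cos φ₂ , cos φ₁ · sin φ₂ − sin φ₁ · cos φ₂ · cos Δλ )
  = atan2(0.42100, 0.83040) = 26.885° → normalised to [0°, 360°): 26.885°.

27°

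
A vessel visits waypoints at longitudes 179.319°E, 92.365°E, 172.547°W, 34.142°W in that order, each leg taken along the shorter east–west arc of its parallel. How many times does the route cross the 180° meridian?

1

Leg 1: +179.319° → +92.365°, shortest Δλ = -86.954° (west) — does not cross 180°.
Leg 2: +92.365° → -172.547°, shortest Δλ = 95.088° (east) — crosses 180°.
Leg 3: -172.547° → -34.142°, shortest Δλ = 138.405° (east) — does not cross 180°.
Total crossings: 1.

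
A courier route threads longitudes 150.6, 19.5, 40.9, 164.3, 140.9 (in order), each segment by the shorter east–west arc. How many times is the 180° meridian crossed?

0

Leg 1: +150.6° → +19.5°, shortest Δλ = -131.1° (west) — does not cross 180°.
Leg 2: +19.5° → +40.9°, shortest Δλ = 21.4° (east) — does not cross 180°.
Leg 3: +40.9° → +164.3°, shortest Δλ = 123.4° (east) — does not cross 180°.
Leg 4: +164.3° → +140.9°, shortest Δλ = -23.4° (west) — does not cross 180°.
Total crossings: 0.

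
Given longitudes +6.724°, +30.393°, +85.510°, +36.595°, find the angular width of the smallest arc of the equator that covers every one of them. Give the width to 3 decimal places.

Sort the longitudes: +6.724°, +30.393°, +36.595°, +85.510°.
Eastward gaps between consecutive values (wrapping around): 23.669°, 6.202°, 48.915°, 281.214°.
Largest gap = 281.214° ⇒ minimal covering band is its complement: 360° − 281.214° = 78.786°.
Band runs from +6.724° eastward to +85.510°.

78.786°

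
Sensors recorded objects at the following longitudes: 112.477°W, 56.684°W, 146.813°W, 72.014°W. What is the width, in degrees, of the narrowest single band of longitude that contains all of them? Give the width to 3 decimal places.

Sort the longitudes: -146.813°, -112.477°, -72.014°, -56.684°.
Eastward gaps between consecutive values (wrapping around): 34.336°, 40.463°, 15.330°, 269.871°.
Largest gap = 269.871° ⇒ minimal covering band is its complement: 360° − 269.871° = 90.129°.
Band runs from -146.813° eastward to -56.684°.

90.129°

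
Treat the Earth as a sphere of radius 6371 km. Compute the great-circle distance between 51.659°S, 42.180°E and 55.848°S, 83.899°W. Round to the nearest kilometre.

Δλ = -83.899 − 42.180 = -126.079°.
Δφ = -55.848 − -51.659 = -4.189°.
a = sin²(Δφ/2) + cos φ₁ · cos φ₂ · sin²(Δλ/2) = 0.278005.
c = 2·atan2(√a, √(1−a)) = 1.11075 rad → d = 6371·c ≈ 7076.59 km.

7077 km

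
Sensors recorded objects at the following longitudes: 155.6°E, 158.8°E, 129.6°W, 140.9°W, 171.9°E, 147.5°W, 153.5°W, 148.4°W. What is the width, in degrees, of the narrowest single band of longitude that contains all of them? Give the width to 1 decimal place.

Sort the longitudes: -153.5°, -148.4°, -147.5°, -140.9°, -129.6°, +155.6°, +158.8°, +171.9°.
Eastward gaps between consecutive values (wrapping around): 5.1°, 0.9°, 6.6°, 11.3°, 285.2°, 3.2°, 13.1°, 34.6°.
Largest gap = 285.2° ⇒ minimal covering band is its complement: 360° − 285.2° = 74.8°.
Band runs from +155.6° eastward to -129.6°, crossing the antimeridian.

74.8°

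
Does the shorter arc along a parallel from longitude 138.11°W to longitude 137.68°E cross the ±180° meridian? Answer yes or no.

Naïve |137.68 − -138.11| = 275.79° > 180°, so the shorter arc goes the other way round — across 180°.
Signed shortest Δλ = ((137.68 − -138.11 + 180) mod 360) − 180 = -84.21°.
Going west by 84.21° from -138.11° passes through 180° before reaching +137.68°.

Yes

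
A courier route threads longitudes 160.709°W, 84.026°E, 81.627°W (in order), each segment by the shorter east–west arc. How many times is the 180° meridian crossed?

1

Leg 1: -160.709° → +84.026°, shortest Δλ = -115.265° (west) — crosses 180°.
Leg 2: +84.026° → -81.627°, shortest Δλ = -165.653° (west) — does not cross 180°.
Total crossings: 1.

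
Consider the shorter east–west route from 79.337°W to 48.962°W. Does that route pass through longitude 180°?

No

Signed shortest Δλ = ((-48.962 − -79.337 + 180) mod 360) − 180 = 30.375°.
Going east by 30.375° from -79.337° reaches -48.962° without touching 180°.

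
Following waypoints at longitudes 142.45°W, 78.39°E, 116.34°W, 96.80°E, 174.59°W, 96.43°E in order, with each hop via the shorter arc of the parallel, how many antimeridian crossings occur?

5

Leg 1: -142.45° → +78.39°, shortest Δλ = -139.16° (west) — crosses 180°.
Leg 2: +78.39° → -116.34°, shortest Δλ = 165.27° (east) — crosses 180°.
Leg 3: -116.34° → +96.80°, shortest Δλ = -146.86° (west) — crosses 180°.
Leg 4: +96.80° → -174.59°, shortest Δλ = 88.61° (east) — crosses 180°.
Leg 5: -174.59° → +96.43°, shortest Δλ = -88.98° (west) — crosses 180°.
Total crossings: 5.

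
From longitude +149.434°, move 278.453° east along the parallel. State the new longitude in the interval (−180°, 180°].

Start at +149.434°; shift +278.453° → +427.887°.
+427.887° lies outside (−180°, 180°]; subtract 360° → +67.887°.

+67.887°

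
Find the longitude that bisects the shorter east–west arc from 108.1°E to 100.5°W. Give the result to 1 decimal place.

176.2°W

Signed shortest Δλ from +108.1° to -100.5° is +151.4°.
Midpoint longitude = +108.1° + (+151.4°)/2 = +108.1° + 75.7° = +183.8°.
Normalise into (−180°, 180°]: -176.2°.
(The naïve average (+108.1 + -100.5)/2 = 3.8° is on the wrong side of the globe.)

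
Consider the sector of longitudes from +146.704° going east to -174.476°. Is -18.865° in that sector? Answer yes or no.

Band width going east from +146.704° to -174.476°: ((-174.476 − 146.704) mod 360) = 38.820°.
Offset of -18.865° east of the west edge: ((-18.865 − 146.704) mod 360) = 194.431°.
194.431° > 38.820° ⇒ outside.

No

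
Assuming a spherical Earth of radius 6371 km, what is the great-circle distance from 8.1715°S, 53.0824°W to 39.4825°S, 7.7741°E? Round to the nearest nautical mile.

Δλ = 7.7741 − -53.0824 = 60.8565°.
Δφ = -39.4825 − -8.1715 = -31.3110°.
a = sin²(Δφ/2) + cos φ₁ · cos φ₂ · sin²(Δλ/2) = 0.268783.
c = 2·atan2(√a, √(1−a)) = 1.09006 rad → d = 6371·c ≈ 6944.75 km ≈ 3749.87 nmi.

3750 nmi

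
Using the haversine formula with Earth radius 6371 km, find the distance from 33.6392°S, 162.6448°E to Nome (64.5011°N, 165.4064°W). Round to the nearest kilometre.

11264 km

Δλ = -165.4064 − 162.6448 = -328.0512°; wrapped into (−180°, 180°]: 31.9488°.
Δφ = 64.5011 − -33.6392 = 98.1403°.
a = sin²(Δφ/2) + cos φ₁ · cos φ₂ · sin²(Δλ/2) = 0.597944.
c = 2·atan2(√a, √(1−a)) = 1.76796 rad → d = 6371·c ≈ 11263.67 km.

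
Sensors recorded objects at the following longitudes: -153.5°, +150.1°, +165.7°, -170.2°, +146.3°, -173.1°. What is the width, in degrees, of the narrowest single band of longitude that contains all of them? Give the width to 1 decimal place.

Sort the longitudes: -173.1°, -170.2°, -153.5°, +146.3°, +150.1°, +165.7°.
Eastward gaps between consecutive values (wrapping around): 2.9°, 16.7°, 299.8°, 3.8°, 15.6°, 21.2°.
Largest gap = 299.8° ⇒ minimal covering band is its complement: 360° − 299.8° = 60.2°.
Band runs from +146.3° eastward to -153.5°, crossing the antimeridian.

60.2°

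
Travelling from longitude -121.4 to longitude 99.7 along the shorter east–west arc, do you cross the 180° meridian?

Naïve |99.7 − -121.4| = 221.1° > 180°, so the shorter arc goes the other way round — across 180°.
Signed shortest Δλ = ((99.7 − -121.4 + 180) mod 360) − 180 = -138.9°.
Going west by 138.9° from -121.4° passes through 180° before reaching +99.7°.

Yes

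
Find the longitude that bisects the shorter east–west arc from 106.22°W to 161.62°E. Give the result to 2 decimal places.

Signed shortest Δλ from -106.22° to +161.62° is -92.16°.
Midpoint longitude = -106.22° + (-92.16°)/2 = -106.22° − 46.08° = -152.30°.
(The naïve average (-106.22 + +161.62)/2 = 27.7° is on the wrong side of the globe.)

152.30°W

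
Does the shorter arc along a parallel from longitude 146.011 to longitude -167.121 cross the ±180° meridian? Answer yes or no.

Yes

Naïve |-167.121 − 146.011| = 313.132° > 180°, so the shorter arc goes the other way round — across 180°.
Signed shortest Δλ = ((-167.121 − 146.011 + 180) mod 360) − 180 = 46.868°.
Going east by 46.868° from +146.011° passes through 180° before reaching -167.121°.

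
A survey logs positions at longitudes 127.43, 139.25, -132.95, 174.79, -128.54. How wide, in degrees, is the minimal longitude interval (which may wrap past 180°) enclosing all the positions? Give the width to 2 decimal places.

Sort the longitudes: -132.95°, -128.54°, +127.43°, +139.25°, +174.79°.
Eastward gaps between consecutive values (wrapping around): 4.41°, 255.97°, 11.82°, 35.54°, 52.26°.
Largest gap = 255.97° ⇒ minimal covering band is its complement: 360° − 255.97° = 104.03°.
Band runs from +127.43° eastward to -128.54°, crossing the antimeridian.

104.03°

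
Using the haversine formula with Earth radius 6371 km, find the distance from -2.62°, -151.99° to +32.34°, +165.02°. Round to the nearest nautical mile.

Δλ = 165.02 − -151.99 = 317.01°; wrapped into (−180°, 180°]: -42.99°.
Δφ = 32.34 − -2.62 = 34.96°.
a = sin²(Δφ/2) + cos φ₁ · cos φ₂ · sin²(Δλ/2) = 0.203543.
c = 2·atan2(√a, √(1−a)) = 0.93612 rad → d = 6371·c ≈ 5964.05 km ≈ 3220.33 nmi.

3220 nmi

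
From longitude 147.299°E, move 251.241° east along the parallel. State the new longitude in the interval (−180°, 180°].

Start at +147.299°; shift +251.241° → +398.540°.
+398.540° lies outside (−180°, 180°]; subtract 360° → +38.540°.

38.540°E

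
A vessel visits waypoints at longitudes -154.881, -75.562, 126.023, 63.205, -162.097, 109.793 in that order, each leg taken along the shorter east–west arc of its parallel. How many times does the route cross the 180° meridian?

Leg 1: -154.881° → -75.562°, shortest Δλ = 79.319° (east) — does not cross 180°.
Leg 2: -75.562° → +126.023°, shortest Δλ = -158.415° (west) — crosses 180°.
Leg 3: +126.023° → +63.205°, shortest Δλ = -62.818° (west) — does not cross 180°.
Leg 4: +63.205° → -162.097°, shortest Δλ = 134.698° (east) — crosses 180°.
Leg 5: -162.097° → +109.793°, shortest Δλ = -88.11° (west) — crosses 180°.
Total crossings: 3.

3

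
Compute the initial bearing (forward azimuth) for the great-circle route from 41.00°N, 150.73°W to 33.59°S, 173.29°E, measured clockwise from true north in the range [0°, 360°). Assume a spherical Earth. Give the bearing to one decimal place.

Δλ = 173.29 − -150.73 = 324.02°; wrapped into (−180°, 180°]: -35.98°.
θ = atan2( sin Δλ · cos φ₂ , cos φ₁ · sin φ₂ − sin φ₁ · cos φ₂ · cos Δλ )
  = atan2(-0.48940, -0.85979) = -150.351° → normalised to [0°, 360°): 209.649°.

209.6°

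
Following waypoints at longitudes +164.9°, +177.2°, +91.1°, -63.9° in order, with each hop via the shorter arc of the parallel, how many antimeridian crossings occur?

Leg 1: +164.9° → +177.2°, shortest Δλ = 12.3° (east) — does not cross 180°.
Leg 2: +177.2° → +91.1°, shortest Δλ = -86.1° (west) — does not cross 180°.
Leg 3: +91.1° → -63.9°, shortest Δλ = -155.0° (west) — does not cross 180°.
Total crossings: 0.

0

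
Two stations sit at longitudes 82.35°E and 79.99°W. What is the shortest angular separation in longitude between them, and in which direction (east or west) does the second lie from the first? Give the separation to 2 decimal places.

162.34° west

Raw difference: -79.99 − 82.35 = -162.34°.
Normalise into (−180°, 180°]: -162.34° stays -162.34°.
Negative ⇒ the second point lies to the west; separation 162.34°.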